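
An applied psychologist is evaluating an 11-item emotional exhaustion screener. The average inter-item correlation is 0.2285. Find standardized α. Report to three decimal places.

Standardized α = k·r̄ / (1 + (k−1)·r̄) = 11 × 0.2285 / (1 + 10 × 0.2285)
  = 2.5135 / 3.2850 = 0.765

standardized α = 0.765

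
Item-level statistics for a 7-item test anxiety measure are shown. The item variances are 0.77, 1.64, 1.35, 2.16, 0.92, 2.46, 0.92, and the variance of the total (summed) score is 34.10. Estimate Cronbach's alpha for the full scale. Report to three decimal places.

Cronbach's alpha = 0.817

Σσᵢ² = 0.77 + 1.64 + 1.35 + 2.16 + 0.92 + 2.46 + 0.92 = 10.22
α = (k/(k−1))·(1 − Σσᵢ²/σ²_T) = (7/6)·(1 − 10.22/34.10) = 0.817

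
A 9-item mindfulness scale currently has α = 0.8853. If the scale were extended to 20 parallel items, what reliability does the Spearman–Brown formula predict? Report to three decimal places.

Length factor m = 20/9 = 2.2222
α' = m·α / (1 + (m−1)·α)
   = 20/9 × 0.8853 / (1 + (20/9 − 1) × 0.8853)
   = 1.9673 / 2.0820 = 0.945

predicted reliability = 0.945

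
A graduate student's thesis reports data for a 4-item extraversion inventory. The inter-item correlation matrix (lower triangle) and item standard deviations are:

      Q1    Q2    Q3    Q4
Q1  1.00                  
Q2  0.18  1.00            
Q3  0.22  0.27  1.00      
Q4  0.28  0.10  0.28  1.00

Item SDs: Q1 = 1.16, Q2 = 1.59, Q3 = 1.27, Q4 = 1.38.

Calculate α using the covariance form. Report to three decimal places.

Σσ²ᵢ = 1.16² + 1.59² + 1.27² + 1.38² = 7.3910
Covariances σ_ij = r_ij · s_i · s_j:
  σ(Q1,Q2) = 0.18 × 1.16 × 1.59 = 0.3320
  σ(Q1,Q3) = 0.22 × 1.16 × 1.27 = 0.3241
  σ(Q1,Q4) = 0.28 × 1.16 × 1.38 = 0.4482
  σ(Q2,Q3) = 0.27 × 1.59 × 1.27 = 0.5452
  σ(Q2,Q4) = 0.10 × 1.59 × 1.38 = 0.2194
  σ(Q3,Q4) = 0.28 × 1.27 × 1.38 = 0.4907
σ²_T = Σσ²ᵢ + 2·Σσ_ij = 7.3910 + 2 × 2.3596 = 12.1102
α = (4/3)·(1 − 7.3910/12.1102) = 0.520

α = 0.520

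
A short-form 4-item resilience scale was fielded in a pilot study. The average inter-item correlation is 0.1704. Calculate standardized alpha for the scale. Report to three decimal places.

α = 0.451

Standardized α = k·r̄ / (1 + (k−1)·r̄) = 4 × 0.1704 / (1 + 3 × 0.1704)
  = 0.6816 / 1.5112 = 0.451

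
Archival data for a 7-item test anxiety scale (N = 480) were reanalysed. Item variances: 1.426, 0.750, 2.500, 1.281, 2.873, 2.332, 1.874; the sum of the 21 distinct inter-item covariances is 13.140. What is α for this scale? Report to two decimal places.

sum of item variances = 1.426 + 0.750 + 2.500 + 1.281 + 2.873 + 2.332 + 1.874 = 13.036
Sum of distinct covariances = 13.140
Var(T) = sum of item variances + 2·Σcov = 13.036 + 2 × 13.140 = 39.316
α = (7/6)·(1 − 13.036/39.316) = 0.78

α = 0.78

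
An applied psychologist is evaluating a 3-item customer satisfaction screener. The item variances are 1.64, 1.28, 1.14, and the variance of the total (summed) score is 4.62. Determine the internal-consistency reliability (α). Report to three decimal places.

ΣVar(i) = 1.64 + 1.28 + 1.14 = 4.06
α = (k/(k−1))·(1 − ΣVar(i)/σ²_total) = (3/2)·(1 − 4.06/4.62) = 0.182

α = 0.182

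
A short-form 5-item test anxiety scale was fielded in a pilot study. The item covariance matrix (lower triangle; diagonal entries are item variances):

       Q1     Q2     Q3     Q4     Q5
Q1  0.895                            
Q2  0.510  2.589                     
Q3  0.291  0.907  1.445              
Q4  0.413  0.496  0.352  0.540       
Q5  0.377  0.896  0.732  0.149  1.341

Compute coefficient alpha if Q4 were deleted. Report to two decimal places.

Remaining items: Q1, Q2, Q3, Q5 (k = 4).
sum of item variances = 0.895 + 2.589 + 1.445 + 1.341 = 6.270
σ²_total = 6.270 + 2 × 3.713 = 13.696
α (item deleted) = (4/3)·(1 − 6.270/13.696) = 0.72

coefficient alpha = 0.72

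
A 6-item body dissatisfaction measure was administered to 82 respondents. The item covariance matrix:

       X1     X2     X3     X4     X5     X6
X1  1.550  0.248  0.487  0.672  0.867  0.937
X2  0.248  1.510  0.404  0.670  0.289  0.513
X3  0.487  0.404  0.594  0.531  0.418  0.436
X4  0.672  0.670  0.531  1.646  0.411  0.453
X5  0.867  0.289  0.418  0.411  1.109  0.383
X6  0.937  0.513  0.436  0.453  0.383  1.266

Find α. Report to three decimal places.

sum of item variances = 1.550 + 1.510 + 0.594 + 1.646 + 1.109 + 1.266 = 7.675
Sum of off-diagonal covariances = 7.719
σ²_T = 7.675 + 2 × 7.719 = 23.113
α = (k/(k−1))·(1 − sum of item variances/σ²_T) = (6/5)·(1 − 7.675/23.113) = 0.802

α = 0.802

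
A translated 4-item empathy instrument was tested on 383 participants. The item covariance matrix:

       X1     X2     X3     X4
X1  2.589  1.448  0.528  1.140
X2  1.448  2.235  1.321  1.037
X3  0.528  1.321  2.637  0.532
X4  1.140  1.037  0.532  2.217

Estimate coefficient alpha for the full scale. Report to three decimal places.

α = 0.738

ΣVar(i) = 2.589 + 2.235 + 2.637 + 2.217 = 9.678
Sum of off-diagonal covariances = 6.006
total variance = 9.678 + 2 × 6.006 = 21.690
α = (k/(k−1))·(1 − ΣVar(i)/total variance) = (4/3)·(1 − 9.678/21.690) = 0.738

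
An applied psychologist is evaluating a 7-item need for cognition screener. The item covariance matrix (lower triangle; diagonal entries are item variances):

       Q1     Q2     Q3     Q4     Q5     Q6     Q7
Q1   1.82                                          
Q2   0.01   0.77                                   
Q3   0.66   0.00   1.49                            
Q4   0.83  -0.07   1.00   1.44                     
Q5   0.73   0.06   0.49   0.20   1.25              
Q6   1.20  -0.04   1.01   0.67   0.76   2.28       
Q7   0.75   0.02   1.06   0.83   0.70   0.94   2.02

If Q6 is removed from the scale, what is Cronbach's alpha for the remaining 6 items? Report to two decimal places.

α = 0.75

Remaining items: Q1, Q2, Q3, Q4, Q5, Q7 (k = 6).
sum of item variances = 1.82 + 0.77 + 1.49 + 1.44 + 1.25 + 2.02 = 8.79
Var(T) = 8.79 + 2 × 7.27 = 23.33
α (item deleted) = (6/5)·(1 − 8.79/23.33) = 0.75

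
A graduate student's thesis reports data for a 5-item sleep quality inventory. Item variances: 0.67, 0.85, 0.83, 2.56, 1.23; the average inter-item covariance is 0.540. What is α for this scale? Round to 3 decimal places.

α = 0.797

sum of item variances = 0.67 + 0.85 + 0.83 + 2.56 + 1.23 = 6.14
Sum of the 10 distinct covariances = 10 × 0.540 = 5.400
σ²_T = sum of item variances + 2·Σcov = 6.14 + 2 × 5.400 = 16.940
α = (5/4)·(1 − 6.14/16.940) = 0.797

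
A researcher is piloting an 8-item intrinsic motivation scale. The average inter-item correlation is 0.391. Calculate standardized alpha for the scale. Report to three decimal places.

standardized alpha = 0.837

Standardized α = k·r̄ / (1 + (k−1)·r̄) = 8 × 0.391 / (1 + 7 × 0.391)
  = 3.1280 / 3.7370 = 0.837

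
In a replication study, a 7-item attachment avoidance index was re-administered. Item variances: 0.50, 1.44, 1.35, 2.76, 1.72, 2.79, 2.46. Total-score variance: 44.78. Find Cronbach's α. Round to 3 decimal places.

sum of item variances = 0.50 + 1.44 + 1.35 + 2.76 + 1.72 + 2.79 + 2.46 = 13.02
α = (k/(k−1))·(1 − sum of item variances/Var(T)) = (7/6)·(1 − 13.02/44.78) = 0.827

Cronbach's α = 0.827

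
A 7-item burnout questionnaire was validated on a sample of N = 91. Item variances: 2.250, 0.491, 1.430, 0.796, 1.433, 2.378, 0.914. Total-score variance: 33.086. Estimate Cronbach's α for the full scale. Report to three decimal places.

sum of item variances = 2.250 + 0.491 + 1.430 + 0.796 + 1.433 + 2.378 + 0.914 = 9.692
α = (k/(k−1))·(1 − sum of item variances/σ²_total) = (7/6)·(1 − 9.692/33.086) = 0.825

α = 0.825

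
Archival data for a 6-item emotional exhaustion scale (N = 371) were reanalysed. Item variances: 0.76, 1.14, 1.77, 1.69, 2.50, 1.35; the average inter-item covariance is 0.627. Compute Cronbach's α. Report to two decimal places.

Cronbach's α = 0.81

Σσᵢ² = 0.76 + 1.14 + 1.77 + 1.69 + 2.50 + 1.35 = 9.21
Sum of the 15 distinct covariances = 15 × 0.627 = 9.405
Var(T) = Σσᵢ² + 2·Σcov = 9.21 + 2 × 9.405 = 28.020
α = (6/5)·(1 − 9.21/28.020) = 0.81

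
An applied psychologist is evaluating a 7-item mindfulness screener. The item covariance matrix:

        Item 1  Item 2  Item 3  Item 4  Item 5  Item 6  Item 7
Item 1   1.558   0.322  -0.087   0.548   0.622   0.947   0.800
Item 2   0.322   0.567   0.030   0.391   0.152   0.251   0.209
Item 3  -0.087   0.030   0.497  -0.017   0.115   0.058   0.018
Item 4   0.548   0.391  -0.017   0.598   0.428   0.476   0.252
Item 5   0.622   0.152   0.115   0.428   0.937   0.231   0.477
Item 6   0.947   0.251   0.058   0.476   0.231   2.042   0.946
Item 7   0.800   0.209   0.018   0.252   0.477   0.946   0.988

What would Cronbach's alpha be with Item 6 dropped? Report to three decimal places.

Cronbach's alpha = 0.748

Remaining items: Item 1, Item 2, Item 3, Item 4, Item 5, Item 7 (k = 6).
sum of item variances = 1.558 + 0.567 + 0.497 + 0.598 + 0.937 + 0.988 = 5.145
σ²_total = 5.145 + 2 × 4.260 = 13.665
α (item deleted) = (6/5)·(1 − 5.145/13.665) = 0.748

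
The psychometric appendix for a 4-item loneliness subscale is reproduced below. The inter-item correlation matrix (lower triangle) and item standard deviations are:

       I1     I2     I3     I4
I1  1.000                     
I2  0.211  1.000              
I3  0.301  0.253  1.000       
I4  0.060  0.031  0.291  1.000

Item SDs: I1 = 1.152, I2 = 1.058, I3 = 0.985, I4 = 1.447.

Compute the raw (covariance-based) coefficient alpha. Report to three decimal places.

coefficient alpha = 0.454

Σσ²ᵢ = 1.152² + 1.058² + 0.985² + 1.447² = 5.5105
Covariances σ_ij = r_ij · s_i · s_j:
  σ(I1,I2) = 0.211 × 1.152 × 1.058 = 0.2572
  σ(I1,I3) = 0.301 × 1.152 × 0.985 = 0.3416
  σ(I1,I4) = 0.060 × 1.152 × 1.447 = 0.1000
  σ(I2,I3) = 0.253 × 1.058 × 0.985 = 0.2637
  σ(I2,I4) = 0.031 × 1.058 × 1.447 = 0.0475
  σ(I3,I4) = 0.291 × 0.985 × 1.447 = 0.4148
σ²_T = Σσ²ᵢ + 2·Σσ_ij = 5.5105 + 2 × 1.4248 = 8.3601
α = (4/3)·(1 − 5.5105/8.3601) = 0.454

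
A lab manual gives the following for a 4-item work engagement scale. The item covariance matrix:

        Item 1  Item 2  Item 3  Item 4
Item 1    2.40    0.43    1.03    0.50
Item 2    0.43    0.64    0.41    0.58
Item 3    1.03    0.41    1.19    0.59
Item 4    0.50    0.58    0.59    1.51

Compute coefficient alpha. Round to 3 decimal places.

Σσᵢ² = 2.40 + 0.64 + 1.19 + 1.51 = 5.74
Sum of the distinct covariances = 3.54
σ²_total = 5.74 + 2 × 3.54 = 12.82
α = (k/(k−1))·(1 − Σσᵢ²/σ²_total) = (4/3)·(1 − 5.74/12.82) = 0.736

α = 0.736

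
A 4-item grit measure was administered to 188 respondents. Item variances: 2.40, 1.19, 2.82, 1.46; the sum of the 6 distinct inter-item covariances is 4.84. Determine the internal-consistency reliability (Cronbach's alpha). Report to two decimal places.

α = 0.74

Σσᵢ² = 2.40 + 1.19 + 2.82 + 1.46 = 7.87
Sum of distinct covariances = 4.84
σ²_T = Σσᵢ² + 2·Σcov = 7.87 + 2 × 4.84 = 17.55
α = (4/3)·(1 − 7.87/17.55) = 0.74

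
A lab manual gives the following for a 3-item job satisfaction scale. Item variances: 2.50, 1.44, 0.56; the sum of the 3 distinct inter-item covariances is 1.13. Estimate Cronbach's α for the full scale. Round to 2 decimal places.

sum of item variances = 2.50 + 1.44 + 0.56 = 4.50
Sum of distinct covariances = 1.13
Var(T) = sum of item variances + 2·Σcov = 4.50 + 2 × 1.13 = 6.76
α = (3/2)·(1 − 4.50/6.76) = 0.50

Cronbach's α = 0.50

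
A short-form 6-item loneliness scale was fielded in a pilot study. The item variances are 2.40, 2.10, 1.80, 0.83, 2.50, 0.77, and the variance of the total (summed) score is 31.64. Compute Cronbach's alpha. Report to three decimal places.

Cronbach's alpha = 0.806

ΣVar(i) = 2.40 + 2.10 + 1.80 + 0.83 + 2.50 + 0.77 = 10.40
α = (k/(k−1))·(1 − ΣVar(i)/σ²_T) = (6/5)·(1 − 10.40/31.64) = 0.806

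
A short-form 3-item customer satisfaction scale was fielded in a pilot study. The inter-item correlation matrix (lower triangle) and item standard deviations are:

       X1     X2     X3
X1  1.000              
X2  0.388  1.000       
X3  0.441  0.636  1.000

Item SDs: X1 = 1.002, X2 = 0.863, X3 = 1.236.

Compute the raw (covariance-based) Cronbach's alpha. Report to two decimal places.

Σσ²ᵢ = 1.002² + 0.863² + 1.236² = 3.2765
Covariances σ_ij = r_ij · s_i · s_j:
  σ(X1,X2) = 0.388 × 1.002 × 0.863 = 0.3355
  σ(X1,X3) = 0.441 × 1.002 × 1.236 = 0.5462
  σ(X2,X3) = 0.636 × 0.863 × 1.236 = 0.6784
σ²_T = Σσ²ᵢ + 2·Σσ_ij = 3.2765 + 2 × 1.5601 = 6.3967
α = (3/2)·(1 − 3.2765/6.3967) = 0.73

Cronbach's alpha = 0.73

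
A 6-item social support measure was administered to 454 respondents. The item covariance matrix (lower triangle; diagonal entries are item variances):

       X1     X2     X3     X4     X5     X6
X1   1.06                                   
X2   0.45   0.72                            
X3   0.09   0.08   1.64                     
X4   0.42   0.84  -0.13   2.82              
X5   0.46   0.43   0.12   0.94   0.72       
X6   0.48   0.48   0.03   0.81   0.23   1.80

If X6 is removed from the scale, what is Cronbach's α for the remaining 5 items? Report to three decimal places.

Remaining items: X1, X2, X3, X4, X5 (k = 5).
sum of item variances = 1.06 + 0.72 + 1.64 + 2.82 + 0.72 = 6.96
σ²_T = 6.96 + 2 × 3.70 = 14.36
α (item deleted) = (5/4)·(1 − 6.96/14.36) = 0.644

Cronbach's α = 0.644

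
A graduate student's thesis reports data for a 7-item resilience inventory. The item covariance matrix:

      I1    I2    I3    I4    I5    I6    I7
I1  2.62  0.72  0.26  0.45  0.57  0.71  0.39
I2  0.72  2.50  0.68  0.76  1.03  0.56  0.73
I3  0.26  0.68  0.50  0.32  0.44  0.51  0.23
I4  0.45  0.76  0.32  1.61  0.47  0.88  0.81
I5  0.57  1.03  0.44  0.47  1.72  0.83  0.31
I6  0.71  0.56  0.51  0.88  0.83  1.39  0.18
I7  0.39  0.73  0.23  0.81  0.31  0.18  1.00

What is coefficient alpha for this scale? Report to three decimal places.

Σσ²ᵢ = 2.62 + 2.50 + 0.50 + 1.61 + 1.72 + 1.39 + 1.00 = 11.34
Σ_{i<j} σ_ij = 11.84
σ²_T = 11.34 + 2 × 11.84 = 35.02
α = (k/(k−1))·(1 − Σσ²ᵢ/σ²_T) = (7/6)·(1 − 11.34/35.02) = 0.789

α = 0.789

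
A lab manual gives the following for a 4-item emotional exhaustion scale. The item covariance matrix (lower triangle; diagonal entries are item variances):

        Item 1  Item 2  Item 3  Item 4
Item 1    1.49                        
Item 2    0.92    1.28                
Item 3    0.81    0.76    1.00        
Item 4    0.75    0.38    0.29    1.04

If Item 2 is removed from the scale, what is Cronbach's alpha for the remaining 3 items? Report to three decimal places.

Remaining items: Item 1, Item 3, Item 4 (k = 3).
Σσᵢ² = 1.49 + 1.00 + 1.04 = 3.53
Var(T) = 3.53 + 2 × 1.85 = 7.23
α (item deleted) = (3/2)·(1 − 3.53/7.23) = 0.768

Cronbach's alpha = 0.768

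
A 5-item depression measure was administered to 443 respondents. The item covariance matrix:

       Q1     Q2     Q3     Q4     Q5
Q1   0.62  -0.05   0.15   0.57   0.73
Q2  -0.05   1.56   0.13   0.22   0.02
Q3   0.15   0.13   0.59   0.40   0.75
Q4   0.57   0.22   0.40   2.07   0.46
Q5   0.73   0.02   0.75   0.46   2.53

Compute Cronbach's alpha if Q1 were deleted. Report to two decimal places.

Cronbach's alpha = 0.49

Remaining items: Q2, Q3, Q4, Q5 (k = 4).
ΣVar(i) = 1.56 + 0.59 + 2.07 + 2.53 = 6.75
σ²_T = 6.75 + 2 × 1.98 = 10.71
α (item deleted) = (4/3)·(1 − 6.75/10.71) = 0.49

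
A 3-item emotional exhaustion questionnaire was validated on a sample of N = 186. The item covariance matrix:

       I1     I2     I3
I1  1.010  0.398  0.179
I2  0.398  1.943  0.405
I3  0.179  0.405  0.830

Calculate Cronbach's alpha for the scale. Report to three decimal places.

Cronbach's alpha = 0.513

sum of item variances = 1.010 + 1.943 + 0.830 = 3.783
Σ_{i<j} σ_ij = 0.982
σ²_total = 3.783 + 2 × 0.982 = 5.747
α = (k/(k−1))·(1 − sum of item variances/σ²_total) = (3/2)·(1 − 3.783/5.747) = 0.513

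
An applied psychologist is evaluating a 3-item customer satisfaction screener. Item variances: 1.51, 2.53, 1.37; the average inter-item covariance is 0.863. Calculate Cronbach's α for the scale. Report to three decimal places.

ΣVar(i) = 1.51 + 2.53 + 1.37 = 5.41
Sum of the 3 distinct covariances = 3 × 0.863 = 2.589
σ²_total = ΣVar(i) + 2·Σcov = 5.41 + 2 × 2.589 = 10.588
α = (3/2)·(1 − 5.41/10.588) = 0.734

α = 0.734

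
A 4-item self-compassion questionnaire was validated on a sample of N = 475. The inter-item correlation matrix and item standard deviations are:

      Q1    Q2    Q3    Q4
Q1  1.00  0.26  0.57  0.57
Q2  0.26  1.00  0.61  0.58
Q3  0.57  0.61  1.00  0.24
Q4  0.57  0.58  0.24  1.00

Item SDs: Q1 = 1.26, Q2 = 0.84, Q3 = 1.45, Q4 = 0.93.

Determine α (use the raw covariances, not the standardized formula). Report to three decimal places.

α = 0.762

Σσ²ᵢ = 1.26² + 0.84² + 1.45² + 0.93² = 5.2606
Covariances σ_ij = r_ij · s_i · s_j:
  σ(Q1,Q2) = 0.26 × 1.26 × 0.84 = 0.2752
  σ(Q1,Q3) = 0.57 × 1.26 × 1.45 = 1.0414
  σ(Q1,Q4) = 0.57 × 1.26 × 0.93 = 0.6679
  σ(Q2,Q3) = 0.61 × 0.84 × 1.45 = 0.7430
  σ(Q2,Q4) = 0.58 × 0.84 × 0.93 = 0.4531
  σ(Q3,Q4) = 0.24 × 1.45 × 0.93 = 0.3236
σ²_T = Σσ²ᵢ + 2·Σσ_ij = 5.2606 + 2 × 3.5042 = 12.2690
α = (4/3)·(1 − 5.2606/12.2690) = 0.762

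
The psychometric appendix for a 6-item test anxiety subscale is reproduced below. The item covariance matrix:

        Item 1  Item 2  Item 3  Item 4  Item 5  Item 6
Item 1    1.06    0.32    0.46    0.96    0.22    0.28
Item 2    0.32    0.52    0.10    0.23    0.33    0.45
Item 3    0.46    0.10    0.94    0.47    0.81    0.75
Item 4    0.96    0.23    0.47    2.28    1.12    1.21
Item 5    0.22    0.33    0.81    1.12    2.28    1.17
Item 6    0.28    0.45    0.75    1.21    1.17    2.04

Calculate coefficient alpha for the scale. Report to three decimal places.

α = 0.793

Σσᵢ² = 1.06 + 0.52 + 0.94 + 2.28 + 2.28 + 2.04 = 9.12
Σ_{i<j} σ_ij = 8.88
total variance = 9.12 + 2 × 8.88 = 26.88
α = (k/(k−1))·(1 − Σσᵢ²/total variance) = (6/5)·(1 − 9.12/26.88) = 0.793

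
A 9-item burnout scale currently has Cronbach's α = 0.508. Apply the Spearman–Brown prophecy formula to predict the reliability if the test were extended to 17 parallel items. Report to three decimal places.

predicted reliability = 0.661

Length factor m = 17/9 = 1.8889
α' = m·α / (1 + (m−1)·α)
   = 17/9 × 0.508 / (1 + (17/9 − 1) × 0.508)
   = 0.9596 / 1.4516 = 0.661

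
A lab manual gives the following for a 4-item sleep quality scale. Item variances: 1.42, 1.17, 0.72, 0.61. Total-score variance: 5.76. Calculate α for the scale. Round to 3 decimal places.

α = 0.426

Σσᵢ² = 1.42 + 1.17 + 0.72 + 0.61 = 3.92
α = (k/(k−1))·(1 − Σσᵢ²/Var(T)) = (4/3)·(1 − 3.92/5.76) = 0.426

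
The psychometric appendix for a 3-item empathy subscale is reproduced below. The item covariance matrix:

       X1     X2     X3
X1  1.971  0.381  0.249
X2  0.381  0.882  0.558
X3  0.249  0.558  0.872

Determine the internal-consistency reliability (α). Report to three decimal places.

Σσ²ᵢ = 1.971 + 0.882 + 0.872 = 3.725
Σ_{i<j} σ_ij = 1.188
σ²_T = 3.725 + 2 × 1.188 = 6.101
α = (k/(k−1))·(1 − Σσ²ᵢ/σ²_T) = (3/2)·(1 − 3.725/6.101) = 0.584

α = 0.584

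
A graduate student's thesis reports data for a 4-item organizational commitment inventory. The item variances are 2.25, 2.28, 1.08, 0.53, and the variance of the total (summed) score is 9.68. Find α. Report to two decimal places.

ΣVar(i) = 2.25 + 2.28 + 1.08 + 0.53 = 6.14
α = (k/(k−1))·(1 − ΣVar(i)/σ²_total) = (4/3)·(1 − 6.14/9.68) = 0.49

α = 0.49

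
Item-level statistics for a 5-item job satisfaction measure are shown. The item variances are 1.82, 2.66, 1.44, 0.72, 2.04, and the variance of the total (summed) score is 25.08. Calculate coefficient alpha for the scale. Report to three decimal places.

coefficient alpha = 0.817

sum of item variances = 1.82 + 2.66 + 1.44 + 0.72 + 2.04 = 8.68
α = (k/(k−1))·(1 − sum of item variances/σ²_T) = (5/4)·(1 − 8.68/25.08) = 0.817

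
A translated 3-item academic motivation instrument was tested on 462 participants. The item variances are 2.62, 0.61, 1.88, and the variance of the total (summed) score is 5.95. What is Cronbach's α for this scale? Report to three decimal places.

Cronbach's α = 0.212

Σσ²ᵢ = 2.62 + 0.61 + 1.88 = 5.11
α = (k/(k−1))·(1 − Σσ²ᵢ/total variance) = (3/2)·(1 − 5.11/5.95) = 0.212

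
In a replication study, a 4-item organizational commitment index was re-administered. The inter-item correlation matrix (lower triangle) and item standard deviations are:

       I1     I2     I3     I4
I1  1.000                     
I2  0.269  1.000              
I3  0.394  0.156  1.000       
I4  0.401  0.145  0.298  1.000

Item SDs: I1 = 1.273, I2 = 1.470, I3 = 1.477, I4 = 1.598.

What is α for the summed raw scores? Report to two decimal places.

α = 0.60

Σσ²ᵢ = 1.273² + 1.470² + 1.477² + 1.598² = 8.5166
Covariances σ_ij = r_ij · s_i · s_j:
  σ(I1,I2) = 0.269 × 1.273 × 1.470 = 0.5034
  σ(I1,I3) = 0.394 × 1.273 × 1.477 = 0.7408
  σ(I1,I4) = 0.401 × 1.273 × 1.598 = 0.8157
  σ(I2,I3) = 0.156 × 1.470 × 1.477 = 0.3387
  σ(I2,I4) = 0.145 × 1.470 × 1.598 = 0.3406
  σ(I3,I4) = 0.298 × 1.477 × 1.598 = 0.7034
σ²_T = Σσ²ᵢ + 2·Σσ_ij = 8.5166 + 2 × 3.4426 = 15.4018
α = (4/3)·(1 − 8.5166/15.4018) = 0.60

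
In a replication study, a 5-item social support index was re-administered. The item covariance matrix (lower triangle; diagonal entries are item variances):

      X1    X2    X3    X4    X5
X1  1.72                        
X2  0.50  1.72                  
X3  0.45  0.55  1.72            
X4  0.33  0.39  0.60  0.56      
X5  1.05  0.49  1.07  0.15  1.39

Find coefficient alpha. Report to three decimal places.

Σσ²ᵢ = 1.72 + 1.72 + 1.72 + 0.56 + 1.39 = 7.11
Sum of off-diagonal covariances = 5.58
σ²_total = 7.11 + 2 × 5.58 = 18.27
α = (k/(k−1))·(1 − Σσ²ᵢ/σ²_total) = (5/4)·(1 − 7.11/18.27) = 0.764

α = 0.764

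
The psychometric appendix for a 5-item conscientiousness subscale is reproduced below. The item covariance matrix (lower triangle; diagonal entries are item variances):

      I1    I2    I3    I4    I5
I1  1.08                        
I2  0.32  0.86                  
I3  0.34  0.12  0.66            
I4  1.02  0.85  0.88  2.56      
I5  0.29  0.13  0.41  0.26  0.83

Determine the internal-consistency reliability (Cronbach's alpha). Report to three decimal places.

α = 0.758

Σσ²ᵢ = 1.08 + 0.86 + 0.66 + 2.56 + 0.83 = 5.99
Sum of the distinct covariances = 4.62
σ²_total = 5.99 + 2 × 4.62 = 15.23
α = (k/(k−1))·(1 − Σσ²ᵢ/σ²_total) = (5/4)·(1 − 5.99/15.23) = 0.758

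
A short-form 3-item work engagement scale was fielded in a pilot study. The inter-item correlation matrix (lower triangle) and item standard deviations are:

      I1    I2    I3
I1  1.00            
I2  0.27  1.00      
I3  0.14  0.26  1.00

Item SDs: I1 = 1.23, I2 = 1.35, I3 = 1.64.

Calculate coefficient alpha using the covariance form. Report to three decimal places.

Σσ²ᵢ = 1.23² + 1.35² + 1.64² = 6.0250
Covariances σ_ij = r_ij · s_i · s_j:
  σ(I1,I2) = 0.27 × 1.23 × 1.35 = 0.4483
  σ(I1,I3) = 0.14 × 1.23 × 1.64 = 0.2824
  σ(I2,I3) = 0.26 × 1.35 × 1.64 = 0.5756
σ²_T = Σσ²ᵢ + 2·Σσ_ij = 6.0250 + 2 × 1.3063 = 8.6376
α = (3/2)·(1 − 6.0250/8.6376) = 0.454

coefficient alpha = 0.454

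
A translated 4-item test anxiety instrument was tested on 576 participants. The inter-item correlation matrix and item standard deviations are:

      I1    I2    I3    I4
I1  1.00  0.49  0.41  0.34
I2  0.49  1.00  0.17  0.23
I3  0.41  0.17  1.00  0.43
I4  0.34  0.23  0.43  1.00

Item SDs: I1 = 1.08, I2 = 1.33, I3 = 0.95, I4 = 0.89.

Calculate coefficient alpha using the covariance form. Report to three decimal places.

coefficient alpha = 0.665

Σσ²ᵢ = 1.08² + 1.33² + 0.95² + 0.89² = 4.6299
Covariances σ_ij = r_ij · s_i · s_j:
  σ(I1,I2) = 0.49 × 1.08 × 1.33 = 0.7038
  σ(I1,I3) = 0.41 × 1.08 × 0.95 = 0.4207
  σ(I1,I4) = 0.34 × 1.08 × 0.89 = 0.3268
  σ(I2,I3) = 0.17 × 1.33 × 0.95 = 0.2148
  σ(I2,I4) = 0.23 × 1.33 × 0.89 = 0.2723
  σ(I3,I4) = 0.43 × 0.95 × 0.89 = 0.3636
σ²_T = Σσ²ᵢ + 2·Σσ_ij = 4.6299 + 2 × 2.3020 = 9.2339
α = (4/3)·(1 − 4.6299/9.2339) = 0.665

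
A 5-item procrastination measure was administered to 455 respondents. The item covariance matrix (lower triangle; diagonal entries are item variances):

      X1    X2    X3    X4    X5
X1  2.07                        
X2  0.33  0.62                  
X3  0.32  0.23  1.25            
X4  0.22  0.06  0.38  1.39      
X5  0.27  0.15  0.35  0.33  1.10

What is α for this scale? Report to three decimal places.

sum of item variances = 2.07 + 0.62 + 1.25 + 1.39 + 1.10 = 6.43
Σ_{i<j} σ_ij = 2.64
σ²_T = 6.43 + 2 × 2.64 = 11.71
α = (k/(k−1))·(1 − sum of item variances/σ²_T) = (5/4)·(1 − 6.43/11.71) = 0.564

α = 0.564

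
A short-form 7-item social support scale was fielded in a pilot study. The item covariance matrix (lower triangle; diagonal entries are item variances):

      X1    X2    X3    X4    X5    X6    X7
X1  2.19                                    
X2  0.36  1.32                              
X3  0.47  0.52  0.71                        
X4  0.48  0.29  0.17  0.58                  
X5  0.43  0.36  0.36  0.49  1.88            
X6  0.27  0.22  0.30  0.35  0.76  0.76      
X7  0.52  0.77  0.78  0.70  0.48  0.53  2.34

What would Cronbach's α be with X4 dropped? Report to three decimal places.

Remaining items: X1, X2, X3, X5, X6, X7 (k = 6).
Σσ²ᵢ = 2.19 + 1.32 + 0.71 + 1.88 + 0.76 + 2.34 = 9.20
total variance = 9.20 + 2 × 7.13 = 23.46
α (item deleted) = (6/5)·(1 − 9.20/23.46) = 0.729

α = 0.729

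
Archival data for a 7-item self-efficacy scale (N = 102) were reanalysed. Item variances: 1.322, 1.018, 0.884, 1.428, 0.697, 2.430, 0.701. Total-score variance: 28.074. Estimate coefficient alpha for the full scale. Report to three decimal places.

α = 0.814

sum of item variances = 1.322 + 1.018 + 0.884 + 1.428 + 0.697 + 2.430 + 0.701 = 8.480
α = (k/(k−1))·(1 − sum of item variances/Var(T)) = (7/6)·(1 − 8.480/28.074) = 0.814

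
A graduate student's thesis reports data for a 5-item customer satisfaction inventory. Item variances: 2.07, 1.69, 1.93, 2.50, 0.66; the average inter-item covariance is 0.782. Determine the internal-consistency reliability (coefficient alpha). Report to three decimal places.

Σσᵢ² = 2.07 + 1.69 + 1.93 + 2.50 + 0.66 = 8.85
Sum of the 10 distinct covariances = 10 × 0.782 = 7.820
σ²_total = Σσᵢ² + 2·Σcov = 8.85 + 2 × 7.820 = 24.490
α = (5/4)·(1 − 8.85/24.490) = 0.798

coefficient alpha = 0.798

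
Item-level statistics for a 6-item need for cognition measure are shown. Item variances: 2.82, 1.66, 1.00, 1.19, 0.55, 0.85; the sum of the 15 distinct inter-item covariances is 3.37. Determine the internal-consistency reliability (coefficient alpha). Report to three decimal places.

Σσ²ᵢ = 2.82 + 1.66 + 1.00 + 1.19 + 0.55 + 0.85 = 8.07
Sum of distinct covariances = 3.37
σ²_T = Σσ²ᵢ + 2·Σcov = 8.07 + 2 × 3.37 = 14.81
α = (6/5)·(1 − 8.07/14.81) = 0.546

coefficient alpha = 0.546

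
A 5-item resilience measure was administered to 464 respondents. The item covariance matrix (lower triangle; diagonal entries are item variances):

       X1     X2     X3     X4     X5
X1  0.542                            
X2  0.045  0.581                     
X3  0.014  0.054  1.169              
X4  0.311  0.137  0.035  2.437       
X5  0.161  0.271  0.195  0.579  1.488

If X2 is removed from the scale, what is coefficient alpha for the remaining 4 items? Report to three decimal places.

α = 0.420

Remaining items: X1, X3, X4, X5 (k = 4).
Σσ²ᵢ = 0.542 + 1.169 + 2.437 + 1.488 = 5.636
total variance = 5.636 + 2 × 1.295 = 8.226
α (item deleted) = (4/3)·(1 − 5.636/8.226) = 0.420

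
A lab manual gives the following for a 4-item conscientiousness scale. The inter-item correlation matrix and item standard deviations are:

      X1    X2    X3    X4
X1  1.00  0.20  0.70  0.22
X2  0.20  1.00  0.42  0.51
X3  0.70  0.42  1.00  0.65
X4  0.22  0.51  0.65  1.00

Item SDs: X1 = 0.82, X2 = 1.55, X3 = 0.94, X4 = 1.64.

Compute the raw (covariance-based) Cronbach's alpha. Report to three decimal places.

Cronbach's alpha = 0.728

Σσ²ᵢ = 0.82² + 1.55² + 0.94² + 1.64² = 6.6481
Covariances σ_ij = r_ij · s_i · s_j:
  σ(X1,X2) = 0.20 × 0.82 × 1.55 = 0.2542
  σ(X1,X3) = 0.70 × 0.82 × 0.94 = 0.5396
  σ(X1,X4) = 0.22 × 0.82 × 1.64 = 0.2959
  σ(X2,X3) = 0.42 × 1.55 × 0.94 = 0.6119
  σ(X2,X4) = 0.51 × 1.55 × 1.64 = 1.2964
  σ(X3,X4) = 0.65 × 0.94 × 1.64 = 1.0020
σ²_T = Σσ²ᵢ + 2·Σσ_ij = 6.6481 + 2 × 4.0000 = 14.6481
α = (4/3)·(1 − 6.6481/14.6481) = 0.728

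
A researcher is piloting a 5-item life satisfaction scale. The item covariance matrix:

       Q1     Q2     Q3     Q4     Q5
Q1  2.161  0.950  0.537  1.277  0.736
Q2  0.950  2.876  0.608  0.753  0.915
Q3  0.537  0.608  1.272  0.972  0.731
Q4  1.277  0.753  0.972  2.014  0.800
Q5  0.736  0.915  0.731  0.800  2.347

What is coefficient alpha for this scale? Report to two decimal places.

Σσᵢ² = 2.161 + 2.876 + 1.272 + 2.014 + 2.347 = 10.670
Sum of the distinct covariances = 8.279
σ²_total = 10.670 + 2 × 8.279 = 27.228
α = (k/(k−1))·(1 − Σσᵢ²/σ²_total) = (5/4)·(1 − 10.670/27.228) = 0.76

coefficient alpha = 0.76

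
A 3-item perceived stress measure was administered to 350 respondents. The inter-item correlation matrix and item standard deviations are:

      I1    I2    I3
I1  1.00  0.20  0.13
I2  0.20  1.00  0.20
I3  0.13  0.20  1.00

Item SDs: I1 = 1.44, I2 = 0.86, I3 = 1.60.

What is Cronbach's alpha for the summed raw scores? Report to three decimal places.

Σσ²ᵢ = 1.44² + 0.86² + 1.60² = 5.3732
Covariances σ_ij = r_ij · s_i · s_j:
  σ(I1,I2) = 0.20 × 1.44 × 0.86 = 0.2477
  σ(I1,I3) = 0.13 × 1.44 × 1.60 = 0.2995
  σ(I2,I3) = 0.20 × 0.86 × 1.60 = 0.2752
σ²_T = Σσ²ᵢ + 2·Σσ_ij = 5.3732 + 2 × 0.8224 = 7.0180
α = (3/2)·(1 − 5.3732/7.0180) = 0.352

α = 0.352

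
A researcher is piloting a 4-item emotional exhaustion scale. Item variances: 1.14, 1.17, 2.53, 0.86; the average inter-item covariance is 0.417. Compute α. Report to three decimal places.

Σσᵢ² = 1.14 + 1.17 + 2.53 + 0.86 = 5.70
Sum of the 6 distinct covariances = 6 × 0.417 = 2.502
Var(T) = Σσᵢ² + 2·Σcov = 5.70 + 2 × 2.502 = 10.704
α = (4/3)·(1 − 5.70/10.704) = 0.623

α = 0.623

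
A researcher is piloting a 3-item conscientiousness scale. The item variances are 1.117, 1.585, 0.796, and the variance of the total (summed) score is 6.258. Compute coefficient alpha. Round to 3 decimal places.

α = 0.662

Σσ²ᵢ = 1.117 + 1.585 + 0.796 = 3.498
α = (k/(k−1))·(1 − Σσ²ᵢ/σ²_total) = (3/2)·(1 − 3.498/6.258) = 0.662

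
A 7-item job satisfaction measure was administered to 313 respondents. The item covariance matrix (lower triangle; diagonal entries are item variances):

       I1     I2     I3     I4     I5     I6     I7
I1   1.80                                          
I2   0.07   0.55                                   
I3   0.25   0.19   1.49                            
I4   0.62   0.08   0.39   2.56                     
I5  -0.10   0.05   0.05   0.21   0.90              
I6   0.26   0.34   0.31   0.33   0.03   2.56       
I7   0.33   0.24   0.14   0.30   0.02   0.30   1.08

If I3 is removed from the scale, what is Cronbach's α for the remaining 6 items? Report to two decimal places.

Cronbach's α = 0.47

Remaining items: I1, I2, I4, I5, I6, I7 (k = 6).
sum of item variances = 1.80 + 0.55 + 2.56 + 0.90 + 2.56 + 1.08 = 9.45
σ²_total = 9.45 + 2 × 3.08 = 15.61
α (item deleted) = (6/5)·(1 − 9.45/15.61) = 0.47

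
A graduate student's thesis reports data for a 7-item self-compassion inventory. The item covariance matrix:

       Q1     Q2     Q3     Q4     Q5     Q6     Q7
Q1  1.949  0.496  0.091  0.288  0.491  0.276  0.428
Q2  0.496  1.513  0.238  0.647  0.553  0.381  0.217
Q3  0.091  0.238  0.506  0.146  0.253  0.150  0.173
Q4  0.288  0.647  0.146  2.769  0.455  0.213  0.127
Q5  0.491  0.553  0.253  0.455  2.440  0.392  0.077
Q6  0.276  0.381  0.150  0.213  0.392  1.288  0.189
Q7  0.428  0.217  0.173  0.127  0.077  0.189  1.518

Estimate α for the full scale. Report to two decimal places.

α = 0.60

sum of item variances = 1.949 + 1.513 + 0.506 + 2.769 + 2.440 + 1.288 + 1.518 = 11.983
Sum of off-diagonal covariances = 6.281
σ²_total = 11.983 + 2 × 6.281 = 24.545
α = (k/(k−1))·(1 − sum of item variances/σ²_total) = (7/6)·(1 − 11.983/24.545) = 0.60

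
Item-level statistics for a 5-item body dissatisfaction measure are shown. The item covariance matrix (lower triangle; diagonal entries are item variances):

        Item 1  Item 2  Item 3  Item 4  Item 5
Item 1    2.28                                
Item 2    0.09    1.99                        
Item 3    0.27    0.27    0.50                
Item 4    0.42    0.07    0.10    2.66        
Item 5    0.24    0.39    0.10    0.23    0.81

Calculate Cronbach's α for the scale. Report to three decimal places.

ΣVar(i) = 2.28 + 1.99 + 0.50 + 2.66 + 0.81 = 8.24
Σ_{i<j} σ_ij = 2.18
Var(T) = 8.24 + 2 × 2.18 = 12.60
α = (k/(k−1))·(1 − ΣVar(i)/Var(T)) = (5/4)·(1 − 8.24/12.60) = 0.433

Cronbach's α = 0.433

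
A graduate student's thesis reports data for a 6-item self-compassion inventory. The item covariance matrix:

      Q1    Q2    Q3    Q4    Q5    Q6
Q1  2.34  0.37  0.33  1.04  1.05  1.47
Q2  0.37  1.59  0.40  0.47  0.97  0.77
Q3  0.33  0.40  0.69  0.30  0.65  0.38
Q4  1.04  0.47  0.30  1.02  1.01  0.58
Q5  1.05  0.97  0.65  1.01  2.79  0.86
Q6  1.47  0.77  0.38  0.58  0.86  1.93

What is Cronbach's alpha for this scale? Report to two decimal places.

Σσ²ᵢ = 2.34 + 1.59 + 0.69 + 1.02 + 2.79 + 1.93 = 10.36
Sum of the distinct covariances = 10.65
σ²_total = 10.36 + 2 × 10.65 = 31.66
α = (k/(k−1))·(1 − Σσ²ᵢ/σ²_total) = (6/5)·(1 − 10.36/31.66) = 0.81

α = 0.81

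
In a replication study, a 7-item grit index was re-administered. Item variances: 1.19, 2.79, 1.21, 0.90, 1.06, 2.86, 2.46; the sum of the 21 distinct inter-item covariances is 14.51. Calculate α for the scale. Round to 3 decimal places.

α = 0.816

Σσᵢ² = 1.19 + 2.79 + 1.21 + 0.90 + 1.06 + 2.86 + 2.46 = 12.47
Sum of distinct covariances = 14.51
Var(T) = Σσᵢ² + 2·Σcov = 12.47 + 2 × 14.51 = 41.49
α = (7/6)·(1 − 12.47/41.49) = 0.816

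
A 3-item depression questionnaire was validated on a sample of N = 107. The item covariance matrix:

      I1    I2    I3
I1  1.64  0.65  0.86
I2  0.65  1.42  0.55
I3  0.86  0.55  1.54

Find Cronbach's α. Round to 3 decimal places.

α = 0.709

Σσᵢ² = 1.64 + 1.42 + 1.54 = 4.60
Σ_{i<j} σ_ij = 2.06
Var(T) = 4.60 + 2 × 2.06 = 8.72
α = (k/(k−1))·(1 − Σσᵢ²/Var(T)) = (3/2)·(1 − 4.60/8.72) = 0.709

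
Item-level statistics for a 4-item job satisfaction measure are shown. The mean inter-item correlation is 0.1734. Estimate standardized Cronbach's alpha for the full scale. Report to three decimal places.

α = 0.456

Standardized α = k·r̄ / (1 + (k−1)·r̄) = 4 × 0.1734 / (1 + 3 × 0.1734)
  = 0.6936 / 1.5202 = 0.456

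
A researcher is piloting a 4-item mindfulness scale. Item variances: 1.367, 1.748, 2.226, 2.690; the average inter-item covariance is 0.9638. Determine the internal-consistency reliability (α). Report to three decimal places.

α = 0.787

Σσ²ᵢ = 1.367 + 1.748 + 2.226 + 2.690 = 8.031
Sum of the 6 distinct covariances = 6 × 0.9638 = 5.7828
total variance = Σσ²ᵢ + 2·Σcov = 8.031 + 2 × 5.7828 = 19.5966
α = (4/3)·(1 − 8.031/19.5966) = 0.787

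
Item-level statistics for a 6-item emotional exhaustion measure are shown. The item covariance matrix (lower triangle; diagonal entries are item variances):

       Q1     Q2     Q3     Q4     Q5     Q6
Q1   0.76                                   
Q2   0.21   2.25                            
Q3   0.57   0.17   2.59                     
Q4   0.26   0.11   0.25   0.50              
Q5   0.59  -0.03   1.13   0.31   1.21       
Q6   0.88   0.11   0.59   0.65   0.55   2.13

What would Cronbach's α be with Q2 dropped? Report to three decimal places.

Cronbach's α = 0.771

Remaining items: Q1, Q3, Q4, Q5, Q6 (k = 5).
sum of item variances = 0.76 + 2.59 + 0.50 + 1.21 + 2.13 = 7.19
Var(T) = 7.19 + 2 × 5.78 = 18.75
α (item deleted) = (5/4)·(1 − 7.19/18.75) = 0.771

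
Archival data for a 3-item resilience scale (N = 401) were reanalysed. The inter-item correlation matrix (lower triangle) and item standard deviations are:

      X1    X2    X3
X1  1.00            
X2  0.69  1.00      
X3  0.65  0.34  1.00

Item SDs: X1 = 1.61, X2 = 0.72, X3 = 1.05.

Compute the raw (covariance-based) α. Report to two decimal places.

Σσ²ᵢ = 1.61² + 0.72² + 1.05² = 4.2130
Covariances σ_ij = r_ij · s_i · s_j:
  σ(X1,X2) = 0.69 × 1.61 × 0.72 = 0.7998
  σ(X1,X3) = 0.65 × 1.61 × 1.05 = 1.0988
  σ(X2,X3) = 0.34 × 0.72 × 1.05 = 0.2570
σ²_T = Σσ²ᵢ + 2·Σσ_ij = 4.2130 + 2 × 2.1556 = 8.5242
α = (3/2)·(1 − 4.2130/8.5242) = 0.76

α = 0.76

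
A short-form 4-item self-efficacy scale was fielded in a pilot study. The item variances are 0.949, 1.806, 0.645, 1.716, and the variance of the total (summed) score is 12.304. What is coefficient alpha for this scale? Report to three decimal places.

α = 0.779

Σσ²ᵢ = 0.949 + 1.806 + 0.645 + 1.716 = 5.116
α = (k/(k−1))·(1 − Σσ²ᵢ/total variance) = (4/3)·(1 − 5.116/12.304) = 0.779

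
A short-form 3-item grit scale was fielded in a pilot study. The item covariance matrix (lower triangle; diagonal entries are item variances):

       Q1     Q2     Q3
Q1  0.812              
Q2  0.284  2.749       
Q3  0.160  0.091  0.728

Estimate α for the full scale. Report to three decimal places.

α = 0.299

Σσᵢ² = 0.812 + 2.749 + 0.728 = 4.289
Σ_{i<j} σ_ij = 0.535
Var(T) = 4.289 + 2 × 0.535 = 5.359
α = (k/(k−1))·(1 − Σσᵢ²/Var(T)) = (3/2)·(1 − 4.289/5.359) = 0.299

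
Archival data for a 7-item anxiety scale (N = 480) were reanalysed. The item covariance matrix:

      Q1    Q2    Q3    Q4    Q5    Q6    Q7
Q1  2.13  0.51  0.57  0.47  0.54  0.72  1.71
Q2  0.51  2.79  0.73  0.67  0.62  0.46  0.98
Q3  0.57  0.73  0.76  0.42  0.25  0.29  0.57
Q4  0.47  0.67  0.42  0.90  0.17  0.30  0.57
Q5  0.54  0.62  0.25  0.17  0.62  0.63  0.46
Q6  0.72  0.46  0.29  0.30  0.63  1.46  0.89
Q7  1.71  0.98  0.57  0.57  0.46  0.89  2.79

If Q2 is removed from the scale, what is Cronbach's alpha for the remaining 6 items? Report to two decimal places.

Remaining items: Q1, Q3, Q4, Q5, Q6, Q7 (k = 6).
ΣVar(i) = 2.13 + 0.76 + 0.90 + 0.62 + 1.46 + 2.79 = 8.66
total variance = 8.66 + 2 × 8.56 = 25.78
α (item deleted) = (6/5)·(1 − 8.66/25.78) = 0.80

Cronbach's alpha = 0.80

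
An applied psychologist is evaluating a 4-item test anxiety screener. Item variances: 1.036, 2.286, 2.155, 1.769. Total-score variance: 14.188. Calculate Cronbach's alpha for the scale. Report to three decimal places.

sum of item variances = 1.036 + 2.286 + 2.155 + 1.769 = 7.246
α = (k/(k−1))·(1 − sum of item variances/Var(T)) = (4/3)·(1 − 7.246/14.188) = 0.652

α = 0.652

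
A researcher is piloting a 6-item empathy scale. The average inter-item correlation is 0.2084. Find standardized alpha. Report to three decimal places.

Standardized α = k·r̄ / (1 + (k−1)·r̄) = 6 × 0.2084 / (1 + 5 × 0.2084)
  = 1.2504 / 2.0420 = 0.612

standardized alpha = 0.612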